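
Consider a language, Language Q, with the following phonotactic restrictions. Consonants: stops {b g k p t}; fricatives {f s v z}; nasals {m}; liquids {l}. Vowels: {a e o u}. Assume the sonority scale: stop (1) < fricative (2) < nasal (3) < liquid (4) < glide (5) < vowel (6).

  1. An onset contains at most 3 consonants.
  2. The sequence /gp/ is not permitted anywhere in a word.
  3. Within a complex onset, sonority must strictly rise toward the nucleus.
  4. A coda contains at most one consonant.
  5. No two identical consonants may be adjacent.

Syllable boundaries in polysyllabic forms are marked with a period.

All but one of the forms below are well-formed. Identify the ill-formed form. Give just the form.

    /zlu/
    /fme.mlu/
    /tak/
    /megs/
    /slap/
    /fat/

/zlu/ — σ1 onset /zl/ (2→4 rises), coda /∅/ ok → well-formed
/fme.mlu/ — σ1 onset /fm/ (2→3 rises), coda /∅/ ok; σ2 onset /ml/ (3→4 rises), coda /∅/ ok → well-formed
/tak/ — σ1 onset /t/, coda /k/ ok → well-formed
/megs/ — violates constraint 4: syllable 1 coda /gs/ has 2 consonants (> 1) → ill-formed
/slap/ — σ1 onset /sl/ (2→4 rises), coda /p/ ok → well-formed
/fat/ — σ1 onset /f/, coda /t/ ok → well-formed

/megs/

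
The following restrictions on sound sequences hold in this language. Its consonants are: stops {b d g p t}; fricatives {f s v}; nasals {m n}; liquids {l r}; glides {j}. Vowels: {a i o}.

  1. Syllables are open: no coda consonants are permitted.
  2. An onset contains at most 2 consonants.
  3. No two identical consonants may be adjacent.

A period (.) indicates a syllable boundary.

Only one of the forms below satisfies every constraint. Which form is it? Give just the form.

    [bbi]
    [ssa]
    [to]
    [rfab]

[to]

[bbi] — violates constraint 3: adjacent identical consonants /bb/ → ill-formed
[ssa] — violates constraint 3: adjacent identical consonants /ss/ → ill-formed
[to] — σ1 onset /t/, coda /∅/ ok → well-formed
[rfab] — violates constraint 1: syllable 1 coda /b/ has 1 consonant (> 0) → ill-formed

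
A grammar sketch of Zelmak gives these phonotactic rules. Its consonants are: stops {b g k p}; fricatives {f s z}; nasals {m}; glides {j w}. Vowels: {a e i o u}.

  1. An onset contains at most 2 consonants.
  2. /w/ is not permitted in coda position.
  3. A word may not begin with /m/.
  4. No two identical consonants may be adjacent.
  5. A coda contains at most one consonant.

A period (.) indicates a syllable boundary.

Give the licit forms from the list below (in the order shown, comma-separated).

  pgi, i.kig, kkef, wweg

pgi, i.kig

pgi — σ1 onset /pg/ (2C), coda /∅/ ok → licit
i.kig — σ1 onset /∅/, coda /∅/ ok; σ2 onset /k/, coda /g/ ok → licit
kkef — violates constraint 4: adjacent identical consonants /kk/ → illicit
wweg — violates constraint 4: adjacent identical consonants /ww/ → illicit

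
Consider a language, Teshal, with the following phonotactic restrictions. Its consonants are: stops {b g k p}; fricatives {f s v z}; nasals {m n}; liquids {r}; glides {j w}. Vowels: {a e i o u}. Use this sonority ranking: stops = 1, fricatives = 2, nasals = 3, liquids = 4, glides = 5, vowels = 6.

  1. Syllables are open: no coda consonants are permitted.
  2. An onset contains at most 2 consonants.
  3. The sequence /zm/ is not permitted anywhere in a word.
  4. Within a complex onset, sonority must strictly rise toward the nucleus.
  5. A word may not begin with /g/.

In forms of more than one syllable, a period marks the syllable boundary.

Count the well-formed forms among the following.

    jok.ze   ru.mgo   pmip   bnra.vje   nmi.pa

0

jok.ze — violates constraint 1: syllable 1 coda /k/ has 1 consonant (> 0) → ill-formed
ru.mgo — violates constraint 4: syllable 2 onset /mg/: /m/ (nasal, 3) → /g/ (stop, 1) does not rise → ill-formed
pmip — violates constraint 1: syllable 1 coda /p/ has 1 consonant (> 0) → ill-formed
bnra.vje — violates constraint 2: syllable 1 onset /bnr/ has 3 consonants (> 2) → ill-formed
nmi.pa — violates constraint 4: syllable 1 onset /nm/: /n/ (nasal, 3) → /m/ (nasal, 3) does not rise → ill-formed
No form is well-formed → 0.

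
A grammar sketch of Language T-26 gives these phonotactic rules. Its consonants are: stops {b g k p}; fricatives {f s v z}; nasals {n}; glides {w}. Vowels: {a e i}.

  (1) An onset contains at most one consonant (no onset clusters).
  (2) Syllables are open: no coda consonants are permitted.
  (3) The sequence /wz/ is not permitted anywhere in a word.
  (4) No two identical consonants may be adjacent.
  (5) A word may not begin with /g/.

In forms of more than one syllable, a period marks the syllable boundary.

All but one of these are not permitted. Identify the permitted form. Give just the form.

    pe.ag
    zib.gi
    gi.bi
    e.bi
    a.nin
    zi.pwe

e.bi

pe.ag — violates constraint 2: syllable 2 coda /g/ has 1 consonant (> 0) → not permitted
zib.gi — violates constraint 2: syllable 1 coda /b/ has 1 consonant (> 0) → not permitted
gi.bi — violates constraint 5: word begins with /g/ → not permitted
e.bi — σ1 onset /∅/, coda /∅/ ok; σ2 onset /b/, coda /∅/ ok → permitted
a.nin — violates constraint 2: syllable 2 coda /n/ has 1 consonant (> 0) → not permitted
zi.pwe — violates constraint 1: syllable 2 onset /pw/ has 2 consonants (> 1) → not permitted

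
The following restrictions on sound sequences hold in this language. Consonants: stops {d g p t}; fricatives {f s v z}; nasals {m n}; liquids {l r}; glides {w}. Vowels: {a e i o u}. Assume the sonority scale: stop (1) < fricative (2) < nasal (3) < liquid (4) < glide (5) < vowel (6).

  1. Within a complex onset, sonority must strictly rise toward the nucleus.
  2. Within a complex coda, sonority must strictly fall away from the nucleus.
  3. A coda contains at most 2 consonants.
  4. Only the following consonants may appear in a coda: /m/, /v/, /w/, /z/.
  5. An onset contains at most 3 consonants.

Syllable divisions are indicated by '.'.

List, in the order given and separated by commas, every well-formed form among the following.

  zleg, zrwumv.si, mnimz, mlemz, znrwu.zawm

zrwumv.si, mlemz

zleg — violates constraint 4: syllable 1 coda contains /g/, which is not a licensed coda consonant → ill-formed
zrwumv.si — σ1 onset /zrw/ (2→4→5 rises), coda /mv/ (3→2 falls) ok; σ2 onset /s/, coda /∅/ ok → well-formed
mnimz — violates constraint 1: syllable 1 onset /mn/: /m/ (nasal, 3) → /n/ (nasal, 3) does not rise → ill-formed
mlemz — σ1 onset /ml/ (3→4 rises), coda /mz/ (3→2 falls) ok → well-formed
znrwu.zawm — violates constraint 5: syllable 1 onset /znrw/ has 4 consonants (> 3) → ill-formed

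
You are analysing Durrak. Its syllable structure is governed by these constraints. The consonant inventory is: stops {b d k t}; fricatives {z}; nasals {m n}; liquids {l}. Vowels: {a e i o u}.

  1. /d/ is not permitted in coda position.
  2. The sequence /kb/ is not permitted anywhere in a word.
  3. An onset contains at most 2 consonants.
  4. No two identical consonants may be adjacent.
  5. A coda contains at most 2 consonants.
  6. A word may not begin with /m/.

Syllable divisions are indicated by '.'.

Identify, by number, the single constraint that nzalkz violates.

nzalkz: syllable 1 coda /lkz/ has 3 consonants (> 2).
This is a violation of constraint 5: "A coda contains at most 2 consonants."
The remaining constraints (1, 2, 3, 4, 6) are satisfied.

5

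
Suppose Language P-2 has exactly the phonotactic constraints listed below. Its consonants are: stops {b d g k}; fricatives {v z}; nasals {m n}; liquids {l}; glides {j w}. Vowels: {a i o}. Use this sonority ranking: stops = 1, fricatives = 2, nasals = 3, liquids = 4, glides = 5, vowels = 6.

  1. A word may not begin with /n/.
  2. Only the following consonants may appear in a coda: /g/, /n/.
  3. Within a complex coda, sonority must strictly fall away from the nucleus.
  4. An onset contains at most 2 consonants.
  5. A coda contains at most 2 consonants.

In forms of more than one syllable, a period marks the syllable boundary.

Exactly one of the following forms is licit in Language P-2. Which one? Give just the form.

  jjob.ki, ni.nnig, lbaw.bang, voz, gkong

gkong

jjob.ki — violates constraint 2: syllable 1 coda contains /b/, which is not a licensed coda consonant → illicit
ni.nnig — violates constraint 1: word begins with /n/ → illicit
lbaw.bang — violates constraint 2: syllable 1 coda contains /w/, which is not a licensed coda consonant → illicit
voz — violates constraint 2: syllable 1 coda contains /z/, which is not a licensed coda consonant → illicit
gkong — σ1 onset /gk/ (2C), coda /ng/ (3→1 falls) ok → licit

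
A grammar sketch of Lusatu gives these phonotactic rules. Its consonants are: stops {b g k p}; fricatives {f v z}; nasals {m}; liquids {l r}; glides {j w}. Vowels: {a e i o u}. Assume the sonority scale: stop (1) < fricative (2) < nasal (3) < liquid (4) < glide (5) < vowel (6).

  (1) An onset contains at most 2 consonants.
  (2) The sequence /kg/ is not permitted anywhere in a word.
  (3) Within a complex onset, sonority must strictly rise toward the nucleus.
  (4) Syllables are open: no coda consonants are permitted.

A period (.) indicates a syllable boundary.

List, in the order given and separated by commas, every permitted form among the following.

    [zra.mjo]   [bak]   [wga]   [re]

[zra.mjo] — σ1 onset /zr/ (2→4 rises), coda /∅/ ok; σ2 onset /mj/ (3→5 rises), coda /∅/ ok → permitted
[bak] — violates constraint 4: syllable 1 coda /k/ has 1 consonant (> 0) → not permitted
[wga] — violates constraint 3: syllable 1 onset /wg/: /w/ (glide, 5) → /g/ (stop, 1) does not rise → not permitted
[re] — σ1 onset /r/, coda /∅/ ok → permitted

[zra.mjo], [re]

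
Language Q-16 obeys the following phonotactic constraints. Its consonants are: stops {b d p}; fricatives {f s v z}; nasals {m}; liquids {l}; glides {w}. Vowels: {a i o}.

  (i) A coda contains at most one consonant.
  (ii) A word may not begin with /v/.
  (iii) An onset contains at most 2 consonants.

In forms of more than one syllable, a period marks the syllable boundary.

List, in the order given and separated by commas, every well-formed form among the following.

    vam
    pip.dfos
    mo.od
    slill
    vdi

vam — violates constraint (ii): word begins with /v/ → ill-formed
pip.dfos — σ1 onset /p/, coda /p/ ok; σ2 onset /df/ (2C), coda /s/ ok → well-formed
mo.od — σ1 onset /m/, coda /∅/ ok; σ2 onset /∅/, coda /d/ ok → well-formed
slill — violates constraint (i): syllable 1 coda /ll/ has 2 consonants (> 1) → ill-formed
vdi — violates constraint (ii): word begins with /v/ → ill-formed

pip.dfos, mo.od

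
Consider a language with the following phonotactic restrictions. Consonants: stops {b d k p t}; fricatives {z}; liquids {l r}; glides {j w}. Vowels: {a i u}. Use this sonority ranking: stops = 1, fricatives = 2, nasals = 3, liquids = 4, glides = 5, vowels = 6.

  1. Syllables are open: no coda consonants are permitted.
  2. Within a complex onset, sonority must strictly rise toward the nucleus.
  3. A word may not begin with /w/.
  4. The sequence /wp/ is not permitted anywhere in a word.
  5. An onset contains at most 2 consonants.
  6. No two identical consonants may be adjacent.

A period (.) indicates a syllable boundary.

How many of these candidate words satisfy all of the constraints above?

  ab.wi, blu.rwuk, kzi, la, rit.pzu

ab.wi — violates constraint 1: syllable 1 coda /b/ has 1 consonant (> 0) → phonotactically illegal
blu.rwuk — violates constraint 1: syllable 2 coda /k/ has 1 consonant (> 0) → phonotactically illegal
kzi — σ1 onset /kz/ (1→2 rises), coda /∅/ ok → phonotactically legal
la — σ1 onset /l/, coda /∅/ ok → phonotactically legal
rit.pzu — violates constraint 1: syllable 1 coda /t/ has 1 consonant (> 0) → phonotactically illegal
Phonotactically legal: kzi, la → 2.

2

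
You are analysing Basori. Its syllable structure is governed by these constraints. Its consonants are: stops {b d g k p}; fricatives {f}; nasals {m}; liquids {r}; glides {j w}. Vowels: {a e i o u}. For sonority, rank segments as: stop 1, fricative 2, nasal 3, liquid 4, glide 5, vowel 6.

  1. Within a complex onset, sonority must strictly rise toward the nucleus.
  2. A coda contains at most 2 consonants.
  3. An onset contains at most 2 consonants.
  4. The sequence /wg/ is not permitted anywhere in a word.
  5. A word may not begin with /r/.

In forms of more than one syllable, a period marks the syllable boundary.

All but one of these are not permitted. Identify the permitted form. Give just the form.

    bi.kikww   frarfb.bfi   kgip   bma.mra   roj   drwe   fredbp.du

bma.mra

bi.kikww — violates constraint 2: syllable 2 coda /kww/ has 3 consonants (> 2) → not permitted
frarfb.bfi — violates constraint 2: syllable 1 coda /rfb/ has 3 consonants (> 2) → not permitted
kgip — violates constraint 1: syllable 1 onset /kg/: /k/ (stop, 1) → /g/ (stop, 1) does not rise → not permitted
bma.mra — σ1 onset /bm/ (1→3 rises), coda /∅/ ok; σ2 onset /mr/ (3→4 rises), coda /∅/ ok → permitted
roj — violates constraint 5: word begins with /r/ → not permitted
drwe — violates constraint 3: syllable 1 onset /drw/ has 3 consonants (> 2) → not permitted
fredbp.du — violates constraint 2: syllable 1 coda /dbp/ has 3 consonants (> 2) → not permitted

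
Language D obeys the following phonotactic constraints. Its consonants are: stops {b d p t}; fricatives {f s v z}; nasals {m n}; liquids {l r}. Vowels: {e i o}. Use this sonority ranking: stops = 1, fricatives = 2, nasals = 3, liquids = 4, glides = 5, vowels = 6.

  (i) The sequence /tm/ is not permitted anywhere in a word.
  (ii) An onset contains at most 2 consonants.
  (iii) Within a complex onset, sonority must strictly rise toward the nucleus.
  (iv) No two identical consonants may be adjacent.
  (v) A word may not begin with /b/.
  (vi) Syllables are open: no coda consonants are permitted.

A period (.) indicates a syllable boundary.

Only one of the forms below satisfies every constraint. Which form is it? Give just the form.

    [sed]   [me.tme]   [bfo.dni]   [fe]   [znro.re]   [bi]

[sed] — violates constraint (vi): syllable 1 coda /d/ has 1 consonant (> 0) → phonotactically illegal
[me.tme] — violates constraint (i): contains banned sequence /tm/ → phonotactically illegal
[bfo.dni] — violates constraint (v): word begins with /b/ → phonotactically illegal
[fe] — σ1 onset /f/, coda /∅/ ok → phonotactically legal
[znro.re] — violates constraint (ii): syllable 1 onset /znr/ has 3 consonants (> 2) → phonotactically illegal
[bi] — violates constraint (v): word begins with /b/ → phonotactically illegal

[fe]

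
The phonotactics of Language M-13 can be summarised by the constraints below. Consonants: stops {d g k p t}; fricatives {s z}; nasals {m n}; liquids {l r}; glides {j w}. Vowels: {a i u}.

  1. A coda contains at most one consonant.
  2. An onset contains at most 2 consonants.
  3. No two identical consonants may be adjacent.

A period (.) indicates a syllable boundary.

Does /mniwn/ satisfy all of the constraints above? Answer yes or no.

no

/mniwn/ — violates constraint 1: syllable 1 coda /wn/ has 2 consonants (> 1) → ill-formed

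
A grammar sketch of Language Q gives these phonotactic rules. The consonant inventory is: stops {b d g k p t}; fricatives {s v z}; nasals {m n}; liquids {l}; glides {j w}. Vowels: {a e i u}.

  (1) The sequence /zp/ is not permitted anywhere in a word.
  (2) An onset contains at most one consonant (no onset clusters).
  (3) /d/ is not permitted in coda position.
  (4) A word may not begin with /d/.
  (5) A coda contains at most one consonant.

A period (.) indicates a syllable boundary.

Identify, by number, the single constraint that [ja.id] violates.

3

[ja.id]: syllable 2 coda contains /d/.
This is a violation of constraint 3: "/d/ is not permitted in coda position."
The remaining constraints (1, 2, 4, 5) are satisfied.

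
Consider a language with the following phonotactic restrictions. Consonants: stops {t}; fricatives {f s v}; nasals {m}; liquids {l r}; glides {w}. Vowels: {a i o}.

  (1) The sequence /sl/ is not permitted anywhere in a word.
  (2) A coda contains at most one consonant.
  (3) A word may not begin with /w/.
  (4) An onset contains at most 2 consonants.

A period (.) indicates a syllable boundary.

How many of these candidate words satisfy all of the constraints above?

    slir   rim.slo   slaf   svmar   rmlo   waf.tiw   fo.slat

0

slir — violates constraint 1: contains banned sequence /sl/ → ill-formed
rim.slo — violates constraint 1: contains banned sequence /sl/ → ill-formed
slaf — violates constraint 1: contains banned sequence /sl/ → ill-formed
svmar — violates constraint 4: syllable 1 onset /svm/ has 3 consonants (> 2) → ill-formed
rmlo — violates constraint 4: syllable 1 onset /rml/ has 3 consonants (> 2) → ill-formed
waf.tiw — violates constraint 3: word begins with /w/ → ill-formed
fo.slat — violates constraint 1: contains banned sequence /sl/ → ill-formed
No form is well-formed → 0.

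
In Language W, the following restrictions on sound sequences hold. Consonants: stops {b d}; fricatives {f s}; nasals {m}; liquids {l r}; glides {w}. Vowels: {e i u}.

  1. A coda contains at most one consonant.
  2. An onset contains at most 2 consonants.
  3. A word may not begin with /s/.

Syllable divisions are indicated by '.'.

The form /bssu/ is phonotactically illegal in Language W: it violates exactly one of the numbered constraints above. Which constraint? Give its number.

/bssu/: syllable 1 onset /bss/ has 3 consonants (> 2).
This is a violation of constraint 2: "An onset contains at most 2 consonants."
The remaining constraints (1, 3) are satisfied.

2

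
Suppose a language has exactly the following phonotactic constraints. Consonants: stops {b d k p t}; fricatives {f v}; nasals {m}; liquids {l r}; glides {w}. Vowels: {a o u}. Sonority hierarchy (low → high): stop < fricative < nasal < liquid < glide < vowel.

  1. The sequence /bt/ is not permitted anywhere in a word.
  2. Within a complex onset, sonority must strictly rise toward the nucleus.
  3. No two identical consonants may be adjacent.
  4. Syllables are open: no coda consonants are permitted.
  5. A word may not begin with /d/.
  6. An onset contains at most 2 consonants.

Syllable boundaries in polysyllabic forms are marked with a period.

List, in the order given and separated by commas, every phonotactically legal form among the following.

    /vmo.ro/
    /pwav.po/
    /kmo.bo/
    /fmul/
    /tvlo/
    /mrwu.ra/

/vmo.ro/ — σ1 onset /vm/ (2→3 rises), coda /∅/ ok; σ2 onset /r/, coda /∅/ ok → phonotactically legal
/pwav.po/ — violates constraint 4: syllable 1 coda /v/ has 1 consonant (> 0) → phonotactically illegal
/kmo.bo/ — σ1 onset /km/ (1→3 rises), coda /∅/ ok; σ2 onset /b/, coda /∅/ ok → phonotactically legal
/fmul/ — violates constraint 4: syllable 1 coda /l/ has 1 consonant (> 0) → phonotactically illegal
/tvlo/ — violates constraint 6: syllable 1 onset /tvl/ has 3 consonants (> 2) → phonotactically illegal
/mrwu.ra/ — violates constraint 6: syllable 1 onset /mrw/ has 3 consonants (> 2) → phonotactically illegal

/vmo.ro/, /kmo.bo/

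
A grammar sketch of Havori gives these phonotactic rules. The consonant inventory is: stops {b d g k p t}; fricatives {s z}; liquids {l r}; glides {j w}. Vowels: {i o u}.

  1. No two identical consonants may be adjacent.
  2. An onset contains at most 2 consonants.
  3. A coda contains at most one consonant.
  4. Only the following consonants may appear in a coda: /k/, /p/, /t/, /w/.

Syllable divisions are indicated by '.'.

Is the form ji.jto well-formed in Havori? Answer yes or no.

ji.jto — σ1 onset /j/, coda /∅/ ok; σ2 onset /jt/ (2C), coda /∅/ ok → well-formed

yes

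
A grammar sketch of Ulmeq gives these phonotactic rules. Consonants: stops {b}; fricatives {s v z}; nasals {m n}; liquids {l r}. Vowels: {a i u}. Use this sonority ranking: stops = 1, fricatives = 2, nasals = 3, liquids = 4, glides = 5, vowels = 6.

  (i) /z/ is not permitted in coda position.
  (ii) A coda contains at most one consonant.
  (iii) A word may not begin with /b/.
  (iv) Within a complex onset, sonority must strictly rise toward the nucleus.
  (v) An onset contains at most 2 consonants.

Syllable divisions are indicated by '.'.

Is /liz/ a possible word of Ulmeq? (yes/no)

no

/liz/ — violates constraint (i): syllable 1 coda contains /z/ → illicit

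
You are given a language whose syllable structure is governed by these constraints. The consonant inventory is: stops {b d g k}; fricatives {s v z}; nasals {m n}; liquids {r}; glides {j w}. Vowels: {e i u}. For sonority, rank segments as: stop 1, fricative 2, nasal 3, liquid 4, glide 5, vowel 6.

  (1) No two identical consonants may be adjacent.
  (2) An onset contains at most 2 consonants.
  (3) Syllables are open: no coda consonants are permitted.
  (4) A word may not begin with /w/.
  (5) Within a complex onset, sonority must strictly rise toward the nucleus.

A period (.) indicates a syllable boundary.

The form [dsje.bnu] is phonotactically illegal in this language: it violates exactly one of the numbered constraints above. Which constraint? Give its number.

2

[dsje.bnu]: syllable 1 onset /dsj/ has 3 consonants (> 2).
This is a violation of constraint 2: "An onset contains at most 2 consonants."
The remaining constraints (1, 3, 4, 5) are satisfied.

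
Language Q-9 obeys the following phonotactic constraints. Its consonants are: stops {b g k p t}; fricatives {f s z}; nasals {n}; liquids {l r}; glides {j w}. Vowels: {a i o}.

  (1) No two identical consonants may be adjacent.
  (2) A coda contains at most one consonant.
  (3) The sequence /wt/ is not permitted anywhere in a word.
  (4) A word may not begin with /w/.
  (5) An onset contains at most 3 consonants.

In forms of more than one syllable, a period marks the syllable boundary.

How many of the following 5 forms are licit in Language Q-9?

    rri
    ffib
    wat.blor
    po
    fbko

rri — violates constraint 1: adjacent identical consonants /rr/ → illicit
ffib — violates constraint 1: adjacent identical consonants /ff/ → illicit
wat.blor — violates constraint 4: word begins with /w/ → illicit
po — σ1 onset /p/, coda /∅/ ok → licit
fbko — σ1 onset /fbk/ (3C), coda /∅/ ok → licit
Licit: po, fbko → 2.

2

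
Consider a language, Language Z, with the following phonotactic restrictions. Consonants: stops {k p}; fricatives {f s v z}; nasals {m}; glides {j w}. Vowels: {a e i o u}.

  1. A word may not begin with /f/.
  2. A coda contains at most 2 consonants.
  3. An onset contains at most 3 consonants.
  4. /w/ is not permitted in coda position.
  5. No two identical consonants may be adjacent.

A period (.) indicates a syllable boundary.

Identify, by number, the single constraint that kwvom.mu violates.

5

kwvom.mu: adjacent identical consonants /mm/.
This is a violation of constraint 5: "No two identical consonants may be adjacent."
The remaining constraints (1, 2, 3, 4) are satisfied.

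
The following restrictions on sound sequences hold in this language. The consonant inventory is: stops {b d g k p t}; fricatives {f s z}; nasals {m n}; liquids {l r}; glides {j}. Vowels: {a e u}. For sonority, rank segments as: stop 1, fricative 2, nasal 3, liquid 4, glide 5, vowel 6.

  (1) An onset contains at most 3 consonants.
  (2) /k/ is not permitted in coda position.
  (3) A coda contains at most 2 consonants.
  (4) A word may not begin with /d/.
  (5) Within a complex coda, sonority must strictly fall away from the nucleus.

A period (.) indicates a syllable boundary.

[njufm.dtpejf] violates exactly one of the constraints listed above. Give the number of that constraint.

5

[njufm.dtpejf]: syllable 1 coda /fm/: /f/ (fricative, 2) → /m/ (nasal, 3) does not fall.
This is a violation of constraint 5: "Within a complex coda, sonority must strictly fall away from the nucleus."
The remaining constraints (1, 2, 3, 4) are satisfied.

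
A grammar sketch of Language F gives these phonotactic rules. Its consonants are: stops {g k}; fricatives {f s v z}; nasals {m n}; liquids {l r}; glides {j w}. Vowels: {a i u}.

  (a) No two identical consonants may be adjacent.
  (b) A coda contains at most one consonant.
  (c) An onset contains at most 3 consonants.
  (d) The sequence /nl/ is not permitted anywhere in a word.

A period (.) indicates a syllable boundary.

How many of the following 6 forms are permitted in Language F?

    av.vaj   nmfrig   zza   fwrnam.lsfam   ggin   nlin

0

av.vaj — violates constraint (a): adjacent identical consonants /vv/ → not permitted
nmfrig — violates constraint (c): syllable 1 onset /nmfr/ has 4 consonants (> 3) → not permitted
zza — violates constraint (a): adjacent identical consonants /zz/ → not permitted
fwrnam.lsfam — violates constraint (c): syllable 1 onset /fwrn/ has 4 consonants (> 3) → not permitted
ggin — violates constraint (a): adjacent identical consonants /gg/ → not permitted
nlin — violates constraint (d): contains banned sequence /nl/ → not permitted
No form is permitted → 0.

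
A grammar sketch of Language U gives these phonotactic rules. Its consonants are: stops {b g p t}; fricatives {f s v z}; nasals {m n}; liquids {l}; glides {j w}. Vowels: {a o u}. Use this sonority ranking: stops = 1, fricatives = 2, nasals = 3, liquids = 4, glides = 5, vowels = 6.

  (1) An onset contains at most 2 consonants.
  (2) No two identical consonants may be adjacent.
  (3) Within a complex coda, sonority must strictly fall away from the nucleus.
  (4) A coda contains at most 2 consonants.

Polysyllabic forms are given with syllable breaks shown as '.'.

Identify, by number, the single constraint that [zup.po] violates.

[zup.po]: adjacent identical consonants /pp/.
This is a violation of constraint 2: "No two identical consonants may be adjacent."
The remaining constraints (1, 3, 4) are satisfied.

2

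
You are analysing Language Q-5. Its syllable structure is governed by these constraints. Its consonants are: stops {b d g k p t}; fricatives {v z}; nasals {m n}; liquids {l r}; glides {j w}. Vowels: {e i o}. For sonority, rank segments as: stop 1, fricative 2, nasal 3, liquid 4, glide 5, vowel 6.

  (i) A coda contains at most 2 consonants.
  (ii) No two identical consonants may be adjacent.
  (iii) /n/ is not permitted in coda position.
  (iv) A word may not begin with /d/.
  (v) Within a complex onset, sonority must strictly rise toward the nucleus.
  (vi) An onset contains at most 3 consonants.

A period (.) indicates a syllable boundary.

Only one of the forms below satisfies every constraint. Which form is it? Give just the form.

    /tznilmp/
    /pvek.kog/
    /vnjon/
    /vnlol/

/tznilmp/ — violates constraint (i): syllable 1 coda /lmp/ has 3 consonants (> 2) → illicit
/pvek.kog/ — violates constraint (ii): adjacent identical consonants /kk/ → illicit
/vnjon/ — violates constraint (iii): syllable 1 coda contains /n/ → illicit
/vnlol/ — σ1 onset /vnl/ (2→3→4 rises), coda /l/ ok → licit

/vnlol/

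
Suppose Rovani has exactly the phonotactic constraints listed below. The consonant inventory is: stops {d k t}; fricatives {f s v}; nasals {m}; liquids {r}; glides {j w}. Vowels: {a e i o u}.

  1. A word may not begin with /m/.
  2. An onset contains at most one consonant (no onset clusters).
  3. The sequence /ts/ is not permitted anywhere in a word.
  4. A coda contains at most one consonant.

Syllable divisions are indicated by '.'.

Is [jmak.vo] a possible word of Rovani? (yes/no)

[jmak.vo] — violates constraint 2: syllable 1 onset /jm/ has 2 consonants (> 1) → ill-formed

no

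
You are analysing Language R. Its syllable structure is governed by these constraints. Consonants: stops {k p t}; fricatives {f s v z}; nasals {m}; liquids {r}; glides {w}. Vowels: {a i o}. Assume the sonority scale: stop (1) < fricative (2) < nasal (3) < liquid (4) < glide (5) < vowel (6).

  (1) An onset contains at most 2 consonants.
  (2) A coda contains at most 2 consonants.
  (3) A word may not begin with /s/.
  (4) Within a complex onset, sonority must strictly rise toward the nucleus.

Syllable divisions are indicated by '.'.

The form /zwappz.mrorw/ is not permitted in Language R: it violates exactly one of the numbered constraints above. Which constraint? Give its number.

/zwappz.mrorw/: syllable 1 coda /ppz/ has 3 consonants (> 2).
This is a violation of constraint 2: "A coda contains at most 2 consonants."
The remaining constraints (1, 3, 4) are satisfied.

2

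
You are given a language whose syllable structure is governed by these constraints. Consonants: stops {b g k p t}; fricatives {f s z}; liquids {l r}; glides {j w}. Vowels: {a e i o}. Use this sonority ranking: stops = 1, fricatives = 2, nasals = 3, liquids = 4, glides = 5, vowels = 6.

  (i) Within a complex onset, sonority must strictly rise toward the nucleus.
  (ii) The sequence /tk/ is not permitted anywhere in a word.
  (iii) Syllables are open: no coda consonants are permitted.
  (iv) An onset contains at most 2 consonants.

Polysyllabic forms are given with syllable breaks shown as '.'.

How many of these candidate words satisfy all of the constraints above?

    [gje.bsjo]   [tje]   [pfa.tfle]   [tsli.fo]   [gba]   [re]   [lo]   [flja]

[gje.bsjo] — violates constraint (iv): syllable 2 onset /bsj/ has 3 consonants (> 2) → phonotactically illegal
[tje] — σ1 onset /tj/ (1→5 rises), coda /∅/ ok → phonotactically legal
[pfa.tfle] — violates constraint (iv): syllable 2 onset /tfl/ has 3 consonants (> 2) → phonotactically illegal
[tsli.fo] — violates constraint (iv): syllable 1 onset /tsl/ has 3 consonants (> 2) → phonotactically illegal
[gba] — violates constraint (i): syllable 1 onset /gb/: /g/ (stop, 1) → /b/ (stop, 1) does not rise → phonotactically illegal
[re] — σ1 onset /r/, coda /∅/ ok → phonotactically legal
[lo] — σ1 onset /l/, coda /∅/ ok → phonotactically legal
[flja] — violates constraint (iv): syllable 1 onset /flj/ has 3 consonants (> 2) → phonotactically illegal
Phonotactically legal: [tje], [re], [lo] → 3.

3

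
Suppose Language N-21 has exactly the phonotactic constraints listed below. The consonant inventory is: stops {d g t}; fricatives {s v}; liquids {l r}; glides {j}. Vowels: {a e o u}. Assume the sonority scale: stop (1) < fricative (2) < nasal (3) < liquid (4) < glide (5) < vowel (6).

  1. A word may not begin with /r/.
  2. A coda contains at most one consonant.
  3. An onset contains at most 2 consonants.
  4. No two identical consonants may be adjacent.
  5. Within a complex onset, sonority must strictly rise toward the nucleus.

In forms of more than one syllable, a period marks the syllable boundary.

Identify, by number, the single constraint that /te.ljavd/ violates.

2

/te.ljavd/: syllable 2 coda /vd/ has 2 consonants (> 1).
This is a violation of constraint 2: "A coda contains at most one consonant."
The remaining constraints (1, 3, 4, 5) are satisfied.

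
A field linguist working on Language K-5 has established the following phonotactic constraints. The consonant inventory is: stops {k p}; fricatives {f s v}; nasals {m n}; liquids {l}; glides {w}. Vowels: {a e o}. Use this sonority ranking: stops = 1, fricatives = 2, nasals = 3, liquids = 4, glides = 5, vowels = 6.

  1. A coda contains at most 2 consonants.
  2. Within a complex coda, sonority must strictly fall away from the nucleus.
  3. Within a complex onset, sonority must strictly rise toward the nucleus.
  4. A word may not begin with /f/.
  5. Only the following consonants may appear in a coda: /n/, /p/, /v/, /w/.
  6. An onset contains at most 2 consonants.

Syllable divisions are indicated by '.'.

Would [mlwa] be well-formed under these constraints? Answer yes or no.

no

[mlwa] — violates constraint 6: syllable 1 onset /mlw/ has 3 consonants (> 2) → ill-formed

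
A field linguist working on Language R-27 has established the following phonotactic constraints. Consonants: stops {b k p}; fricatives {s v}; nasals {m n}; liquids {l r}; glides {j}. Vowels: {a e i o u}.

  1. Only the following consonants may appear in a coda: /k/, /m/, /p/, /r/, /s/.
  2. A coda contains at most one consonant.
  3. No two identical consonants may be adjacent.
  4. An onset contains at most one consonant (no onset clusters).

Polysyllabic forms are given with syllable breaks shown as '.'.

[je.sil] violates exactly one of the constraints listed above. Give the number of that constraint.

[je.sil]: syllable 2 coda contains /l/, which is not a licensed coda consonant.
This is a violation of constraint 1: "Only the following consonants may appear in a coda: /k/, /m/, /p/, /r/, /s/."
The remaining constraints (2, 3, 4) are satisfied.

1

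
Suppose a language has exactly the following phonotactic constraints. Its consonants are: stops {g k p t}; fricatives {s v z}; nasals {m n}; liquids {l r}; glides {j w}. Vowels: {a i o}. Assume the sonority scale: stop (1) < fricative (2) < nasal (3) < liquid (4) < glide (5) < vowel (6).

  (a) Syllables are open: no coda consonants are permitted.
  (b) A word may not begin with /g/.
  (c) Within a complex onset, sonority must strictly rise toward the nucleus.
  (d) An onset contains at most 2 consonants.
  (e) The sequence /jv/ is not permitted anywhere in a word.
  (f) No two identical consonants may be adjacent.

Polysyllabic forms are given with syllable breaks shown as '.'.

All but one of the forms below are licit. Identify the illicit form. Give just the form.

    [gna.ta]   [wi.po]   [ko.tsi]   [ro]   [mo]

[gna.ta] — violates constraint (b): word begins with /g/ → illicit
[wi.po] — σ1 onset /w/, coda /∅/ ok; σ2 onset /p/, coda /∅/ ok → licit
[ko.tsi] — σ1 onset /k/, coda /∅/ ok; σ2 onset /ts/ (1→2 rises), coda /∅/ ok → licit
[ro] — σ1 onset /r/, coda /∅/ ok → licit
[mo] — σ1 onset /m/, coda /∅/ ok → licit

[gna.ta]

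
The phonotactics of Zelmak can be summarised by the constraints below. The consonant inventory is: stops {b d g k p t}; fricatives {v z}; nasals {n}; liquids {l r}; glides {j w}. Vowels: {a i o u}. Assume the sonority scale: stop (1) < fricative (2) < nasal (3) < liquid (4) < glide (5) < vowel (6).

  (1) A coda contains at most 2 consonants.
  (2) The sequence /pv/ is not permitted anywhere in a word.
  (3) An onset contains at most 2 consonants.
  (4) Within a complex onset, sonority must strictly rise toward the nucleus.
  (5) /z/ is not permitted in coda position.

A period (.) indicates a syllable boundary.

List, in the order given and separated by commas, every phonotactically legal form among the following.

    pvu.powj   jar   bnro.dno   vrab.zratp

pvu.powj — violates constraint 2: contains banned sequence /pv/ → phonotactically illegal
jar — σ1 onset /j/, coda /r/ ok → phonotactically legal
bnro.dno — violates constraint 3: syllable 1 onset /bnr/ has 3 consonants (> 2) → phonotactically illegal
vrab.zratp — σ1 onset /vr/ (2→4 rises), coda /b/ ok; σ2 onset /zr/ (2→4 rises), coda /tp/ (2C) ok → phonotactically legal

jar, vrab.zratp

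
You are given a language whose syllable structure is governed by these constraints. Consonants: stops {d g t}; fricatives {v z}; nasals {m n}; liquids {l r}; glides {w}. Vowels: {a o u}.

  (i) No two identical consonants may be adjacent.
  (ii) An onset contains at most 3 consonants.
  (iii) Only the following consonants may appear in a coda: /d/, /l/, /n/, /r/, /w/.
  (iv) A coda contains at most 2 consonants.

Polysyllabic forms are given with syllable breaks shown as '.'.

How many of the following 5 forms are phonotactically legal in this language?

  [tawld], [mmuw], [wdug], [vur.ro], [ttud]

0

[tawld] — violates constraint (iv): syllable 1 coda /wld/ has 3 consonants (> 2) → phonotactically illegal
[mmuw] — violates constraint (i): adjacent identical consonants /mm/ → phonotactically illegal
[wdug] — violates constraint (iii): syllable 1 coda contains /g/, which is not a licensed coda consonant → phonotactically illegal
[vur.ro] — violates constraint (i): adjacent identical consonants /rr/ → phonotactically illegal
[ttud] — violates constraint (i): adjacent identical consonants /tt/ → phonotactically illegal
No form is phonotactically legal → 0.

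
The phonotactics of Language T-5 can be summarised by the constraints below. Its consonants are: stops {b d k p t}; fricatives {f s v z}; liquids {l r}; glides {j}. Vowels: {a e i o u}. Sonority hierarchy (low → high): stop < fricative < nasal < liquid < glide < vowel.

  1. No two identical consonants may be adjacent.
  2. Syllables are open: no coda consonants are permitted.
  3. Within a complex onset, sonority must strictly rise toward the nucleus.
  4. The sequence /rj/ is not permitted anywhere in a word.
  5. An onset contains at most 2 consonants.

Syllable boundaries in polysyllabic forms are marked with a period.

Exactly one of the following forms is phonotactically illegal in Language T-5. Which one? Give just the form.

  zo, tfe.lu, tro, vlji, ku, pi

vlji

zo — σ1 onset /z/, coda /∅/ ok → phonotactically legal
tfe.lu — σ1 onset /tf/ (1→2 rises), coda /∅/ ok; σ2 onset /l/, coda /∅/ ok → phonotactically legal
tro — σ1 onset /tr/ (1→4 rises), coda /∅/ ok → phonotactically legal
vlji — violates constraint 5: syllable 1 onset /vlj/ has 3 consonants (> 2) → phonotactically illegal
ku — σ1 onset /k/, coda /∅/ ok → phonotactically legal
pi — σ1 onset /p/, coda /∅/ ok → phonotactically legal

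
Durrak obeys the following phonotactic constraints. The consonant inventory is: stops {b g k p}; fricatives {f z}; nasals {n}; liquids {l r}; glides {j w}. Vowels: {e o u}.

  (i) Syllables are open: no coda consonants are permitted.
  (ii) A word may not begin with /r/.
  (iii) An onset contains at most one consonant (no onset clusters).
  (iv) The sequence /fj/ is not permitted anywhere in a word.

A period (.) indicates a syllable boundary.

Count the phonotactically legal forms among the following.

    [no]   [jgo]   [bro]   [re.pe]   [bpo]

[no] — σ1 onset /n/, coda /∅/ ok → phonotactically legal
[jgo] — violates constraint (iii): syllable 1 onset /jg/ has 2 consonants (> 1) → phonotactically illegal
[bro] — violates constraint (iii): syllable 1 onset /br/ has 2 consonants (> 1) → phonotactically illegal
[re.pe] — violates constraint (ii): word begins with /r/ → phonotactically illegal
[bpo] — violates constraint (iii): syllable 1 onset /bp/ has 2 consonants (> 1) → phonotactically illegal
Phonotactically legal: [no] → 1.

1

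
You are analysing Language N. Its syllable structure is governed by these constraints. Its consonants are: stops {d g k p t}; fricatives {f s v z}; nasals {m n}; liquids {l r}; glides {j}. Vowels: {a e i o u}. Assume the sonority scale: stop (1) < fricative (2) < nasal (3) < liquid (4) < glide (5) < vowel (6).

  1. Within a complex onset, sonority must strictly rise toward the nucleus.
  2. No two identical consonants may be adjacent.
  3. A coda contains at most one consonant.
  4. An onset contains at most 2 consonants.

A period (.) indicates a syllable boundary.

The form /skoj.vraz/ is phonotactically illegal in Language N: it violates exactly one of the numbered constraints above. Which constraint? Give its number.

/skoj.vraz/: syllable 1 onset /sk/: /s/ (fricative, 2) → /k/ (stop, 1) does not rise.
This is a violation of constraint 1: "Within a complex onset, sonority must strictly rise toward the nucleus."
The remaining constraints (2, 3, 4) are satisfied.

1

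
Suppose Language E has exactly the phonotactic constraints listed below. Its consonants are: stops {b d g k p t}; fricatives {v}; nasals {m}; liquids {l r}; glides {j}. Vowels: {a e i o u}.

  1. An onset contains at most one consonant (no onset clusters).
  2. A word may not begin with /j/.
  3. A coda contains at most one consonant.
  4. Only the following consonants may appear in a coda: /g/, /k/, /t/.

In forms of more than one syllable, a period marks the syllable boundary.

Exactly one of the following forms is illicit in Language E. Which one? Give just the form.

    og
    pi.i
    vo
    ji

ji

og — σ1 onset /∅/, coda /g/ ok → licit
pi.i — σ1 onset /p/, coda /∅/ ok; σ2 onset /∅/, coda /∅/ ok → licit
vo — σ1 onset /v/, coda /∅/ ok → licit
ji — violates constraint 2: word begins with /j/ → illicit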